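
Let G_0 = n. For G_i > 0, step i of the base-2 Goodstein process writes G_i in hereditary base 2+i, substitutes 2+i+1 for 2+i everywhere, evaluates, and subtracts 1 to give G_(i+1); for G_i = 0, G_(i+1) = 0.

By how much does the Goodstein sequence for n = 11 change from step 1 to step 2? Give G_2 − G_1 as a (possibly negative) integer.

(0) 11|_2 = 2^(2 + 1) + 2 + 1 ↦ 3^(3 + 1) + 3 + 1|_3 = 85 ⇒ 84
(1) 84|_3 = 3^(3 + 1) + 3 ↦ 4^(4 + 1) + 4|_4 = 1028 ⇒ 1027

943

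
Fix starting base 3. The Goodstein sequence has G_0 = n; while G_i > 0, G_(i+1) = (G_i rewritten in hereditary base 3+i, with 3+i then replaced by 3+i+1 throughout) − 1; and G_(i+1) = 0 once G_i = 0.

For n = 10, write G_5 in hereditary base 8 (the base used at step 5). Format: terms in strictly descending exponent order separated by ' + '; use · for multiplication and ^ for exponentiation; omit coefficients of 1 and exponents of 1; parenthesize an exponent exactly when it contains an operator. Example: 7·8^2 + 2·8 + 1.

4·8 + 1

G_0=10  [base 3] 3^2 + 1  →[3↦4]→  4^2 + 1 = 17  −1 ⇒ G_1=16
G_1=16  [base 4] 4^2  →[4↦5]→  5^2 = 25  −1 ⇒ G_2=24
G_2=24  [base 5] 4·5 + 4  →[5↦6]→  4·6 + 4 = 28  −1 ⇒ G_3=27
G_3=27  [base 6] 4·6 + 3  →[6↦7]→  4·7 + 3 = 31  −1 ⇒ G_4=30
G_4=30  [base 7] 4·7 + 2  →[7↦8]→  4·8 + 2 = 34  −1 ⇒ G_5=33
G_5=33  [base 8] 4·8 + 1  →[8↦9]→  4·9 + 1 = 37  −1 ⇒ G_6=36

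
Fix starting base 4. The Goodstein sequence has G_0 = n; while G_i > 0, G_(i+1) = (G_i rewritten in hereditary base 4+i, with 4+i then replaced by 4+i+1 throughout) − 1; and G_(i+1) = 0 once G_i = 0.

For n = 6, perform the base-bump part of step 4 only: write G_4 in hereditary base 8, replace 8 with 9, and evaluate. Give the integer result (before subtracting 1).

5

i=0: 6 = 4 + 2 (b=4); 4→5: 5 + 2 = 7; 7−1 = 6
i=1: 6 = 5 + 1 (b=5); 5→6: 6 + 1 = 7; 7−1 = 6
i=2: 6 = 6 (b=6); 6→7: 7 = 7; 7−1 = 6
i=3: 6 = 6 (b=7); 7→8: 6 = 6; 6−1 = 5
i=4: 5 = 5 (b=8); 8→9: 5 = 5; 5−1 = 4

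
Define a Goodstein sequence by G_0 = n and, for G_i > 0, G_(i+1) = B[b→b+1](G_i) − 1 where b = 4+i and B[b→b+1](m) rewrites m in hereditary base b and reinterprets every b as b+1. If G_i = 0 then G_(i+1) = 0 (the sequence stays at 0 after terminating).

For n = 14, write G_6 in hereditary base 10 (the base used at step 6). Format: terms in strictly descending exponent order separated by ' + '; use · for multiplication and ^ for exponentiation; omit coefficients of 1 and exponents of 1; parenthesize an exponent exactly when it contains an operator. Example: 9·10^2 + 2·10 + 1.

G_0 = 14. HB_4(14) = 3·4 + 2. Bump = 17. G_1 = 16.
G_1 = 16. HB_5(16) = 3·5 + 1. Bump = 19. G_2 = 18.
G_2 = 18. HB_6(18) = 3·6. Bump = 21. G_3 = 20.
G_3 = 20. HB_7(20) = 2·7 + 6. Bump = 22. G_4 = 21.
G_4 = 21. HB_8(21) = 2·8 + 5. Bump = 23. G_5 = 22.
G_5 = 22. HB_9(22) = 2·9 + 4. Bump = 24. G_6 = 23.
G_6 = 23. HB_10(23) = 2·10 + 3. Bump = 25. G_7 = 24.

2·10 + 3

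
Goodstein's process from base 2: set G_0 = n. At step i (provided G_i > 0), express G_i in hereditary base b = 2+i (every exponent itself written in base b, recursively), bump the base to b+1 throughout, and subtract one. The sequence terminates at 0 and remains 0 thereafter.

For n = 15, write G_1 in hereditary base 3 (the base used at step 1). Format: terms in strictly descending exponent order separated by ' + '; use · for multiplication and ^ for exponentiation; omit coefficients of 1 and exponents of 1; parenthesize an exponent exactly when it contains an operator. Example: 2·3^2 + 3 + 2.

3^(3 + 1) + 3^3 + 3

step 0: 15 = 2^(2 + 1) + 2^2 + 2 + 1; sub 3 for 2: 3^(3 + 1) + 3^3 + 3 + 1; = 112; G_1 = 112−1 = 111
step 1: 111 = 3^(3 + 1) + 3^3 + 3; sub 4 for 3: 4^(4 + 1) + 4^4 + 4; = 1284; G_2 = 1284−1 = 1283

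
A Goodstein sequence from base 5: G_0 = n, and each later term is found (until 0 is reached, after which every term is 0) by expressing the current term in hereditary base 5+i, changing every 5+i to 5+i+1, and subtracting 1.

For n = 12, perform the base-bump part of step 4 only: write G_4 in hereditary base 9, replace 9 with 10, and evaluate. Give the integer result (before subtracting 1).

16

(0) 12|_5 = 2·5 + 2 ↦ 2·6 + 2|_6 = 14 ⇒ 13
(1) 13|_6 = 2·6 + 1 ↦ 2·7 + 1|_7 = 15 ⇒ 14
(2) 14|_7 = 2·7 ↦ 2·8|_8 = 16 ⇒ 15
(3) 15|_8 = 8 + 7 ↦ 9 + 7|_9 = 16 ⇒ 15
(4) 15|_9 = 9 + 6 ↦ 10 + 6|_10 = 16 ⇒ 15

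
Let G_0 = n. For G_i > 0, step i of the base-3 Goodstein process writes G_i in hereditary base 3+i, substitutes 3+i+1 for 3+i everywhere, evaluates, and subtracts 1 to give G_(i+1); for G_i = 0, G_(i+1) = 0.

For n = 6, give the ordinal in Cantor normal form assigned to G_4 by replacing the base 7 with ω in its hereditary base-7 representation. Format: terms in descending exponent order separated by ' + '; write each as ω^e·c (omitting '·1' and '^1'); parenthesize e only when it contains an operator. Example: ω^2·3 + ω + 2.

ω

i=0: 6 = 2·3 (b=3); 3→4: 2·4 = 8; 8−1 = 7
i=1: 7 = 4 + 3 (b=4); 4→5: 5 + 3 = 8; 8−1 = 7
i=2: 7 = 5 + 2 (b=5); 5→6: 6 + 2 = 8; 8−1 = 7
i=3: 7 = 6 + 1 (b=6); 6→7: 7 + 1 = 8; 8−1 = 7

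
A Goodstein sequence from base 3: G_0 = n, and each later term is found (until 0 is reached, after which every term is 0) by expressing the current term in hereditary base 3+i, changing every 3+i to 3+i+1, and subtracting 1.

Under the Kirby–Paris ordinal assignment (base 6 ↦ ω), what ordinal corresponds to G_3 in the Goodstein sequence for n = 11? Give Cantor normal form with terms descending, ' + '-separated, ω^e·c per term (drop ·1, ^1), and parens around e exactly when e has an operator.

ω·5 + 5

G_0 = 11. HB_3(11) = 3^2 + 2. Bump = 18. G_1 = 17.
G_1 = 17. HB_4(17) = 4^2 + 1. Bump = 26. G_2 = 25.
G_2 = 25. HB_5(25) = 5^2. Bump = 36. G_3 = 35.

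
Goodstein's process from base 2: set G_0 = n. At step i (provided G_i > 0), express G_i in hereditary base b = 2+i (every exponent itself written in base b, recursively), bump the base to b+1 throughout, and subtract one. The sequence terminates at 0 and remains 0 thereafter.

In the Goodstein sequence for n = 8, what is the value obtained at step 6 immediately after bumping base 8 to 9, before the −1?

base 2: 8 = 2^(2 + 1); at 3: 3^(3 + 1) = 81; next = 80
base 3: 80 = 2·3^3 + 2·3^2 + 2·3 + 2; at 4: 2·4^4 + 2·4^2 + 2·4 + 2 = 554; next = 553
base 4: 553 = 2·4^4 + 2·4^2 + 2·4 + 1; at 5: 2·5^5 + 2·5^2 + 2·5 + 1 = 6311; next = 6310
base 5: 6310 = 2·5^5 + 2·5^2 + 2·5; at 6: 2·6^6 + 2·6^2 + 2·6 = 93396; next = 93395
base 6: 93395 = 2·6^6 + 2·6^2 + 6 + 5; at 7: 2·7^7 + 2·7^2 + 7 + 5 = 1647196; next = 1647195
base 7: 1647195 = 2·7^7 + 2·7^2 + 7 + 4; at 8: 2·8^8 + 2·8^2 + 8 + 4 = 33554572; next = 33554571
base 8: 33554571 = 2·8^8 + 2·8^2 + 8 + 3; at 9: 2·9^9 + 2·9^2 + 9 + 3 = 774841152; next = 774841151

774841152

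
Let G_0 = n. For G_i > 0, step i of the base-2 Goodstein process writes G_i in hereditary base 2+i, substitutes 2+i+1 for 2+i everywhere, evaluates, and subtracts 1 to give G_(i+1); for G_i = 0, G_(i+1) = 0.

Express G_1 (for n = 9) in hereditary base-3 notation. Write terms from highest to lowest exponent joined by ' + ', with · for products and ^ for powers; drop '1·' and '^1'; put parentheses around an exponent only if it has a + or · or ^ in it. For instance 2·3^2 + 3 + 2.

3^(3 + 1)

G_0 = 9. HB_2(9) = 2^(2 + 1) + 1. Bump = 82. G_1 = 81.
G_1 = 81. HB_3(81) = 3^(3 + 1). Bump = 1024. G_2 = 1023.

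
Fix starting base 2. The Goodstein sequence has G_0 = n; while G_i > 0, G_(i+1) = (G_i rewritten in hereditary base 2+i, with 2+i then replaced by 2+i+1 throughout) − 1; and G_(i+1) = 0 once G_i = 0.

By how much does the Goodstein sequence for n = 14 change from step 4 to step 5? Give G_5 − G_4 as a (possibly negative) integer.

14 —HB2→ 2^(2 + 1) + 2^2 + 2 —bump→ 3^(3 + 1) + 3^3 + 3 = 111 —(−1)→ 110
110 —HB3→ 3^(3 + 1) + 3^3 + 2 —bump→ 4^(4 + 1) + 4^4 + 2 = 1282 —(−1)→ 1281
1281 —HB4→ 4^(4 + 1) + 4^4 + 1 —bump→ 5^(5 + 1) + 5^5 + 1 = 18751 —(−1)→ 18750
18750 —HB5→ 5^(5 + 1) + 5^5 —bump→ 6^(6 + 1) + 6^6 = 326592 —(−1)→ 326591
326591 —HB6→ 6^(6 + 1) + 5·6^5 + 5·6^4 + 5·6^3 + 5·6^2 + 5·6 + 5 —bump→ 7^(7 + 1) + 5·7^5 + 5·7^4 + 5·7^3 + 5·7^2 + 5·7 + 5 = 5862841 —(−1)→ 5862840

5536249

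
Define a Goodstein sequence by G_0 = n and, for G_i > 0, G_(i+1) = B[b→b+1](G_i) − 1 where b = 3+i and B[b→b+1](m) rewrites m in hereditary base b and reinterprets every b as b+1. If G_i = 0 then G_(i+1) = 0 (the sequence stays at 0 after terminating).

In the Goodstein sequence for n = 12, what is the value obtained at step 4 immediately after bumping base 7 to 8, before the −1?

64

base 3: 12 = 3^2 + 3; at 4: 4^2 + 4 = 20; next = 19
base 4: 19 = 4^2 + 3; at 5: 5^2 + 3 = 28; next = 27
base 5: 27 = 5^2 + 2; at 6: 6^2 + 2 = 38; next = 37
base 6: 37 = 6^2 + 1; at 7: 7^2 + 1 = 50; next = 49
base 7: 49 = 7^2; at 8: 8^2 = 64; next = 63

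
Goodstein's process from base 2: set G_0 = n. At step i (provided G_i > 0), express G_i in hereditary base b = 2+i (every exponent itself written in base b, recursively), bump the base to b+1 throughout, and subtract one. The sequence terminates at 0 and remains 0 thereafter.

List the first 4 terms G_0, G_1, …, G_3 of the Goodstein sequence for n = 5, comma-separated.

5, 27, 255, 467

[0] 5 ≡ 2^2 + 1 (base 2). Lift 3: 28. −1: 27.
[1] 27 ≡ 3^3 (base 3). Lift 4: 256. −1: 255.
[2] 255 ≡ 3·4^3 + 3·4^2 + 3·4 + 3 (base 4). Lift 5: 468. −1: 467.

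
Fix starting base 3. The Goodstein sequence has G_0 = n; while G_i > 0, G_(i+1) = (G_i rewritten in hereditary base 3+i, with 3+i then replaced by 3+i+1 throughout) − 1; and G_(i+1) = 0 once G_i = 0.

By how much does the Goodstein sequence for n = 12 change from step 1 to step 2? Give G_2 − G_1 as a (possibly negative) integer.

8

base 3: 12 = 3^2 + 3; at 4: 4^2 + 4 = 20; next = 19
base 4: 19 = 4^2 + 3; at 5: 5^2 + 3 = 28; next = 27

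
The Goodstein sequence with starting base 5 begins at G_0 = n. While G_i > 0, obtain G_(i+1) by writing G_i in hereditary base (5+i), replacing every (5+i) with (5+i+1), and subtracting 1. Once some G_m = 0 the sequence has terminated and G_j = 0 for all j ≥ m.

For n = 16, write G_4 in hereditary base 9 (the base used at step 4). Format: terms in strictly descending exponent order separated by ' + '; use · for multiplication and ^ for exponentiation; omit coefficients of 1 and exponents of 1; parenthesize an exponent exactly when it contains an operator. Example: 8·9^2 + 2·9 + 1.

2·9 + 4

i=0: 16 = 3·5 + 1 (b=5); 5→6: 3·6 + 1 = 19; 19−1 = 18
i=1: 18 = 3·6 (b=6); 6→7: 3·7 = 21; 21−1 = 20
i=2: 20 = 2·7 + 6 (b=7); 7→8: 2·8 + 6 = 22; 22−1 = 21
i=3: 21 = 2·8 + 5 (b=8); 8→9: 2·9 + 5 = 23; 23−1 = 22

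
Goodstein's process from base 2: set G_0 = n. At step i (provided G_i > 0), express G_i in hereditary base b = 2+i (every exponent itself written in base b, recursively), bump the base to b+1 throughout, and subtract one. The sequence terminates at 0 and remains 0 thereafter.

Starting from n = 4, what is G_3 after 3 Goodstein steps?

(0) 4|_2 = 2^2 ↦ 3^3|_3 = 27 ⇒ 26
(1) 26|_3 = 2·3^2 + 2·3 + 2 ↦ 2·4^2 + 2·4 + 2|_4 = 42 ⇒ 41
(2) 41|_4 = 2·4^2 + 2·4 + 1 ↦ 2·5^2 + 2·5 + 1|_5 = 61 ⇒ 60
(3) 60|_5 = 2·5^2 + 2·5 ↦ 2·6^2 + 2·6|_6 = 84 ⇒ 83

60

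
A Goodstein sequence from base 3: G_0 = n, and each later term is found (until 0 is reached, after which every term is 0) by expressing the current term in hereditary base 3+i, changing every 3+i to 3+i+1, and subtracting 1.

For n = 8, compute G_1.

step 0: 8 = 2·3 + 2; sub 4 for 3: 2·4 + 2; = 10; G_1 = 10−1 = 9
step 1: 9 = 2·4 + 1; sub 5 for 4: 2·5 + 1; = 11; G_2 = 11−1 = 10

9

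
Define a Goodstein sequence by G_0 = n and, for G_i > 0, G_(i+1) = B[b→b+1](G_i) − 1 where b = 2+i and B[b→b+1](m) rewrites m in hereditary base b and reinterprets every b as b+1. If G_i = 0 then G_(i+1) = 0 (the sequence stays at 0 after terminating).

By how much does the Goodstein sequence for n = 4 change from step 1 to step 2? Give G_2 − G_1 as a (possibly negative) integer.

15

(0) 4|_2 = 2^2 ↦ 3^3|_3 = 27 ⇒ 26
(1) 26|_3 = 2·3^2 + 2·3 + 2 ↦ 2·4^2 + 2·4 + 2|_4 = 42 ⇒ 41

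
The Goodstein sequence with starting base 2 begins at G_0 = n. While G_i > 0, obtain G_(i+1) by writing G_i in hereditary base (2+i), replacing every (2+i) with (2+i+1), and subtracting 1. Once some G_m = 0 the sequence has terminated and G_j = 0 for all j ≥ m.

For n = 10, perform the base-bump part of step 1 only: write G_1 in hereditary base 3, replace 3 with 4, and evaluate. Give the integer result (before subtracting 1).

1026

i=0: 10 = 2^(2 + 1) + 2 (b=2); 2→3: 3^(3 + 1) + 3 = 84; 84−1 = 83
i=1: 83 = 3^(3 + 1) + 2 (b=3); 3→4: 4^(4 + 1) + 2 = 1026; 1026−1 = 1025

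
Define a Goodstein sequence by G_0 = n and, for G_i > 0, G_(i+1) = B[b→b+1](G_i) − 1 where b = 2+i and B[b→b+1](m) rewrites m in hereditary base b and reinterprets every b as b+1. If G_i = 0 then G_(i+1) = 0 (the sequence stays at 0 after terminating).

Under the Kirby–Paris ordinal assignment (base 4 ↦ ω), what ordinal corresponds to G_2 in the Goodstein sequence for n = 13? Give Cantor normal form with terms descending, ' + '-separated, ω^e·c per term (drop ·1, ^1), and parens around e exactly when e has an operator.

13 —HB2→ 2^(2 + 1) + 2^2 + 1 —bump→ 3^(3 + 1) + 3^3 + 1 = 109 —(−1)→ 108
108 —HB3→ 3^(3 + 1) + 3^3 —bump→ 4^(4 + 1) + 4^4 = 1280 —(−1)→ 1279
1279 —HB4→ 4^(4 + 1) + 3·4^3 + 3·4^2 + 3·4 + 3 —bump→ 5^(5 + 1) + 3·5^3 + 3·5^2 + 3·5 + 3 = 16093 —(−1)→ 16092

ω^(ω + 1) + ω^3·3 + ω^2·3 + ω·3 + 3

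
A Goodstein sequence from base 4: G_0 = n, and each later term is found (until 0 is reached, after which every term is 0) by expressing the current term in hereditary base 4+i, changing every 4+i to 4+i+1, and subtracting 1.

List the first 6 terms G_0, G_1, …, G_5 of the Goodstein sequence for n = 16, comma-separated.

step 0: 16 = 4^2; sub 5 for 4: 5^2; = 25; G_1 = 25−1 = 24
step 1: 24 = 4·5 + 4; sub 6 for 5: 4·6 + 4; = 28; G_2 = 28−1 = 27
step 2: 27 = 4·6 + 3; sub 7 for 6: 4·7 + 3; = 31; G_3 = 31−1 = 30
step 3: 30 = 4·7 + 2; sub 8 for 7: 4·8 + 2; = 34; G_4 = 34−1 = 33
step 4: 33 = 4·8 + 1; sub 9 for 8: 4·9 + 1; = 37; G_5 = 37−1 = 36

16, 24, 27, 30, 33, 36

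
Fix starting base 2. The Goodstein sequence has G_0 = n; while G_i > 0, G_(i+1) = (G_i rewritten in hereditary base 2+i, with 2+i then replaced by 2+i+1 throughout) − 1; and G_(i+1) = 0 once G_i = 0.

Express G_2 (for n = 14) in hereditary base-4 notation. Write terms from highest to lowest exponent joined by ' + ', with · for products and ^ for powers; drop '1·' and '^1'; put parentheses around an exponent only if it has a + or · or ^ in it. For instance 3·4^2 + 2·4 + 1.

4^(4 + 1) + 4^4 + 1

(0) 14|_2 = 2^(2 + 1) + 2^2 + 2 ↦ 3^(3 + 1) + 3^3 + 3|_3 = 111 ⇒ 110
(1) 110|_3 = 3^(3 + 1) + 3^3 + 2 ↦ 4^(4 + 1) + 4^4 + 2|_4 = 1282 ⇒ 1281
(2) 1281|_4 = 4^(4 + 1) + 4^4 + 1 ↦ 5^(5 + 1) + 5^5 + 1|_5 = 18751 ⇒ 18750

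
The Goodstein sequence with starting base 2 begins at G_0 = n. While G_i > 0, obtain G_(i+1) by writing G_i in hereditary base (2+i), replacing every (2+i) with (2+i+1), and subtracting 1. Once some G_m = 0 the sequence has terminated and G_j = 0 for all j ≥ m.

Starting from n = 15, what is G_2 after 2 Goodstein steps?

1283

[0] 15 ≡ 2^(2 + 1) + 2^2 + 2 + 1 (base 2). Lift 3: 112. −1: 111.
[1] 111 ≡ 3^(3 + 1) + 3^3 + 3 (base 3). Lift 4: 1284. −1: 1283.
[2] 1283 ≡ 4^(4 + 1) + 4^4 + 3 (base 4). Lift 5: 18753. −1: 18752.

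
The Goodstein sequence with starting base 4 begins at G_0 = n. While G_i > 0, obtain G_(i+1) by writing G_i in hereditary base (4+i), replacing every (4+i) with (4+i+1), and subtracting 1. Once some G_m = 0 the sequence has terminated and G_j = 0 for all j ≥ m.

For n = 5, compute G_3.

4

G_0=5  [base 4] 4 + 1  →[4↦5]→  5 + 1 = 6  −1 ⇒ G_1=5
G_1=5  [base 5] 5  →[5↦6]→  6 = 6  −1 ⇒ G_2=5
G_2=5  [base 6] 5  →[6↦7]→  5 = 5  −1 ⇒ G_3=4
G_3=4  [base 7] 4  →[7↦8]→  4 = 4  −1 ⇒ G_4=3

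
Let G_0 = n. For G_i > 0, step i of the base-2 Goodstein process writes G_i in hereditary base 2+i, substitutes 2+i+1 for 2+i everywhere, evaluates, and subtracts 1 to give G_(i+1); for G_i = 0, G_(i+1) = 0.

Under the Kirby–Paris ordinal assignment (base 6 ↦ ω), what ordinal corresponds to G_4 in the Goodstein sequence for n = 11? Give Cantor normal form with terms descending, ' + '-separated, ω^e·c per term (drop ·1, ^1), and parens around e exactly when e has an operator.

i=0: 11 = 2^(2 + 1) + 2 + 1 (b=2); 2→3: 3^(3 + 1) + 3 + 1 = 85; 85−1 = 84
i=1: 84 = 3^(3 + 1) + 3 (b=3); 3→4: 4^(4 + 1) + 4 = 1028; 1028−1 = 1027
i=2: 1027 = 4^(4 + 1) + 3 (b=4); 4→5: 5^(5 + 1) + 3 = 15628; 15628−1 = 15627
i=3: 15627 = 5^(5 + 1) + 2 (b=5); 5→6: 6^(6 + 1) + 2 = 279938; 279938−1 = 279937
i=4: 279937 = 6^(6 + 1) + 1 (b=6); 6→7: 7^(7 + 1) + 1 = 5764802; 5764802−1 = 5764801

ω^(ω + 1) + 1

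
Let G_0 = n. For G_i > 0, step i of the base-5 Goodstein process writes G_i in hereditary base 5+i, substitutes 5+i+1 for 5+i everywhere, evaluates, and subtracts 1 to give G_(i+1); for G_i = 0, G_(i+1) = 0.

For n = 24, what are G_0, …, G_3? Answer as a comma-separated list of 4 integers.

base 5: 24 = 4·5 + 4; at 6: 4·6 + 4 = 28; next = 27
base 6: 27 = 4·6 + 3; at 7: 4·7 + 3 = 31; next = 30
base 7: 30 = 4·7 + 2; at 8: 4·8 + 2 = 34; next = 33

24, 27, 30, 33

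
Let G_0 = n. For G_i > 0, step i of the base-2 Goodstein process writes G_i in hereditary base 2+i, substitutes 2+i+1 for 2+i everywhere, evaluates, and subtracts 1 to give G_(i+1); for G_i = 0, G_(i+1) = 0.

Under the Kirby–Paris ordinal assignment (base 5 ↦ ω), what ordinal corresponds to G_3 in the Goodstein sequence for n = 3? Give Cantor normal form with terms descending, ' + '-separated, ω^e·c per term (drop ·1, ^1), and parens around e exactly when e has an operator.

base 2: 3 = 2 + 1; at 3: 3 + 1 = 4; next = 3
base 3: 3 = 3; at 4: 4 = 4; next = 3
base 4: 3 = 3; at 5: 3 = 3; next = 2
base 5: 2 = 2; at 6: 2 = 2; next = 1

2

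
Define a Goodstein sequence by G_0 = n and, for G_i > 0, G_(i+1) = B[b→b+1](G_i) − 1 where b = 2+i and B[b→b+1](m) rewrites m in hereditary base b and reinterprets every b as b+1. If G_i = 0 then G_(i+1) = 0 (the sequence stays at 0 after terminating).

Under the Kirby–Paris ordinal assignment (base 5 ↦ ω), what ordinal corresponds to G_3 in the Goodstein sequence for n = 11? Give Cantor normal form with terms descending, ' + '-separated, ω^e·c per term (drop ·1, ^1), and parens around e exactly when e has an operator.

G_0=11  [base 2] 2^(2 + 1) + 2 + 1  →[2↦3]→  3^(3 + 1) + 3 + 1 = 85  −1 ⇒ G_1=84
G_1=84  [base 3] 3^(3 + 1) + 3  →[3↦4]→  4^(4 + 1) + 4 = 1028  −1 ⇒ G_2=1027
G_2=1027  [base 4] 4^(4 + 1) + 3  →[4↦5]→  5^(5 + 1) + 3 = 15628  −1 ⇒ G_3=15627
G_3=15627  [base 5] 5^(5 + 1) + 2  →[5↦6]→  6^(6 + 1) + 2 = 279938  −1 ⇒ G_4=279937

ω^(ω + 1) + 2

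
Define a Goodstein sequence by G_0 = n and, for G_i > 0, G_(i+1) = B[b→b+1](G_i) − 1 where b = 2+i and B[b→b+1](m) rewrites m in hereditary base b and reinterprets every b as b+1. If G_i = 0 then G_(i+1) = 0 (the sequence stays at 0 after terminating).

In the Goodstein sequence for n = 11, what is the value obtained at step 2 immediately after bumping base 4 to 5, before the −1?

G_0 = 11. HB_2(11) = 2^(2 + 1) + 2 + 1. Bump = 85. G_1 = 84.
G_1 = 84. HB_3(84) = 3^(3 + 1) + 3. Bump = 1028. G_2 = 1027.
G_2 = 1027. HB_4(1027) = 4^(4 + 1) + 3. Bump = 15628. G_3 = 15627.

15628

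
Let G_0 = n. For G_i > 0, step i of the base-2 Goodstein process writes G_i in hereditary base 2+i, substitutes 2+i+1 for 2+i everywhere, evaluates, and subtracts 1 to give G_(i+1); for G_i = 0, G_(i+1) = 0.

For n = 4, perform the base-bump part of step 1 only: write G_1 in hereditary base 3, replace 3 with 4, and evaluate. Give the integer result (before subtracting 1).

(0) 4|_2 = 2^2 ↦ 3^3|_3 = 27 ⇒ 26
(1) 26|_3 = 2·3^2 + 2·3 + 2 ↦ 2·4^2 + 2·4 + 2|_4 = 42 ⇒ 41

42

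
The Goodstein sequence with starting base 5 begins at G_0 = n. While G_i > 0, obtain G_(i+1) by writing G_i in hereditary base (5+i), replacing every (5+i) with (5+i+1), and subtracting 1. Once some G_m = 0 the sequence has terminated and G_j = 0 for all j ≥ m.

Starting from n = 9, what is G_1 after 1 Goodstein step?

i=0: 9 = 5 + 4 (b=5); 5→6: 6 + 4 = 10; 10−1 = 9
i=1: 9 = 6 + 3 (b=6); 6→7: 7 + 3 = 10; 10−1 = 9

9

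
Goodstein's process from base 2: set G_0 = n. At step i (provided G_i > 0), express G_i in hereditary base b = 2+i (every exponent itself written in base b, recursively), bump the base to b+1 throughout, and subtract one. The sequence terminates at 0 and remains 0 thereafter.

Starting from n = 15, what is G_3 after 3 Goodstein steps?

18752

step 0: 15 = 2^(2 + 1) + 2^2 + 2 + 1; sub 3 for 2: 3^(3 + 1) + 3^3 + 3 + 1; = 112; G_1 = 112−1 = 111
step 1: 111 = 3^(3 + 1) + 3^3 + 3; sub 4 for 3: 4^(4 + 1) + 4^4 + 4; = 1284; G_2 = 1284−1 = 1283
step 2: 1283 = 4^(4 + 1) + 4^4 + 3; sub 5 for 4: 5^(5 + 1) + 5^5 + 3; = 18753; G_3 = 18753−1 = 18752
step 3: 18752 = 5^(5 + 1) + 5^5 + 2; sub 6 for 5: 6^(6 + 1) + 6^6 + 2; = 326594; G_4 = 326594−1 = 326593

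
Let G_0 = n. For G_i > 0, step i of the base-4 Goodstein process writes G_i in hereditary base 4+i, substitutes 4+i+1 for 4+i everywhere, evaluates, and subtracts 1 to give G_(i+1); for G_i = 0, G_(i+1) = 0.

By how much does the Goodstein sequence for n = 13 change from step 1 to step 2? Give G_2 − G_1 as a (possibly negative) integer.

2

base 4: 13 = 3·4 + 1; at 5: 3·5 + 1 = 16; next = 15
base 5: 15 = 3·5; at 6: 3·6 = 18; next = 17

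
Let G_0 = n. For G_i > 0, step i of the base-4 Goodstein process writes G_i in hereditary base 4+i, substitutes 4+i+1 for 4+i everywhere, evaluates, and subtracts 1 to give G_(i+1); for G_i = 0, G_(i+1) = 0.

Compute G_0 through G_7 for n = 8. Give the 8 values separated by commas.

i=0: 8 = 2·4 (b=4); 4→5: 2·5 = 10; 10−1 = 9
i=1: 9 = 5 + 4 (b=5); 5→6: 6 + 4 = 10; 10−1 = 9
i=2: 9 = 6 + 3 (b=6); 6→7: 7 + 3 = 10; 10−1 = 9
i=3: 9 = 7 + 2 (b=7); 7→8: 8 + 2 = 10; 10−1 = 9
i=4: 9 = 8 + 1 (b=8); 8→9: 9 + 1 = 10; 10−1 = 9
i=5: 9 = 9 (b=9); 9→10: 10 = 10; 10−1 = 9
i=6: 9 = 9 (b=10); 10→11: 9 = 9; 9−1 = 8

8, 9, 9, 9, 9, 9, 9, 8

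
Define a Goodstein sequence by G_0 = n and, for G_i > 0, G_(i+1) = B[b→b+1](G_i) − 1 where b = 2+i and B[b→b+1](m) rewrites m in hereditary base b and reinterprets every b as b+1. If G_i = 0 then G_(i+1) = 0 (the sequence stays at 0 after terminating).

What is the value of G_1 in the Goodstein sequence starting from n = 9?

81

(0) 9|_2 = 2^(2 + 1) + 1 ↦ 3^(3 + 1) + 1|_3 = 82 ⇒ 81
(1) 81|_3 = 3^(3 + 1) ↦ 4^(4 + 1)|_4 = 1024 ⇒ 1023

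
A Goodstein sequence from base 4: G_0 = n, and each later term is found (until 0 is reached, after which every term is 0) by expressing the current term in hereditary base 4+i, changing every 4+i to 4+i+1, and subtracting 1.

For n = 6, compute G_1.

6

(0) 6|_4 = 4 + 2 ↦ 5 + 2|_5 = 7 ⇒ 6
(1) 6|_5 = 5 + 1 ↦ 6 + 1|_6 = 7 ⇒ 6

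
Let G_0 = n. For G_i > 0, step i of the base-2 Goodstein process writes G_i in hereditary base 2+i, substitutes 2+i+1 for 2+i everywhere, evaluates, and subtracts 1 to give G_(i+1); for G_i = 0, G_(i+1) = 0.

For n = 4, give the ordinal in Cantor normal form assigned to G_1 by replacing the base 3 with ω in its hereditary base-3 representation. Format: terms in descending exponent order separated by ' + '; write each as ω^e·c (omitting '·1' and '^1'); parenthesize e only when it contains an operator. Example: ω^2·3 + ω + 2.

ω^2·2 + ω·2 + 2

i=0: 4 = 2^2 (b=2); 2→3: 3^3 = 27; 27−1 = 26
i=1: 26 = 2·3^2 + 2·3 + 2 (b=3); 3→4: 2·4^2 + 2·4 + 2 = 42; 42−1 = 41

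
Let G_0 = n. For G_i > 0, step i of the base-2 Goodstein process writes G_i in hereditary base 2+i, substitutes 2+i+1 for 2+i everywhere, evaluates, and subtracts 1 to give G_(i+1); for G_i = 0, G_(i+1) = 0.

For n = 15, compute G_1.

111

[0] 15 ≡ 2^(2 + 1) + 2^2 + 2 + 1 (base 2). Lift 3: 112. −1: 111.
[1] 111 ≡ 3^(3 + 1) + 3^3 + 3 (base 3). Lift 4: 1284. −1: 1283.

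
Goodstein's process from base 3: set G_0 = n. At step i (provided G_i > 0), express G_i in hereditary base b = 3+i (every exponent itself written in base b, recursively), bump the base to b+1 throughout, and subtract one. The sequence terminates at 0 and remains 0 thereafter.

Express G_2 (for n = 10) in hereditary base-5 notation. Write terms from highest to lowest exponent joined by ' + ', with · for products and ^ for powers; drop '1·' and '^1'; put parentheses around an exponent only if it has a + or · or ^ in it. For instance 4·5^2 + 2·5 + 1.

step 0: 10 = 3^2 + 1; sub 4 for 3: 4^2 + 1; = 17; G_1 = 17−1 = 16
step 1: 16 = 4^2; sub 5 for 4: 5^2; = 25; G_2 = 25−1 = 24
step 2: 24 = 4·5 + 4; sub 6 for 5: 4·6 + 4; = 28; G_3 = 28−1 = 27

4·5 + 4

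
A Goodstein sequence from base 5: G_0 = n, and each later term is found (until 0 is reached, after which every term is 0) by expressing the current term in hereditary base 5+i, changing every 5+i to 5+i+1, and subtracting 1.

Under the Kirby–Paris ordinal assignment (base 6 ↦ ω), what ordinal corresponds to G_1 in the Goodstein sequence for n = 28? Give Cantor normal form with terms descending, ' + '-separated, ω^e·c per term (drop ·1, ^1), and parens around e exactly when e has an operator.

G_0=28  [base 5] 5^2 + 3  →[5↦6]→  6^2 + 3 = 39  −1 ⇒ G_1=38
G_1=38  [base 6] 6^2 + 2  →[6↦7]→  7^2 + 2 = 51  −1 ⇒ G_2=50

ω^2 + 2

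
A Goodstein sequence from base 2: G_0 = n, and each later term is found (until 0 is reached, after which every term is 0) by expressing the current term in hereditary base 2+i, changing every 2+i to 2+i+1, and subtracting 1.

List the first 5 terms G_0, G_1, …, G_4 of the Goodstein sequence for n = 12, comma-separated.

step 0: 12 = 2^(2 + 1) + 2^2; sub 3 for 2: 3^(3 + 1) + 3^3; = 108; G_1 = 108−1 = 107
step 1: 107 = 3^(3 + 1) + 2·3^2 + 2·3 + 2; sub 4 for 3: 4^(4 + 1) + 2·4^2 + 2·4 + 2; = 1066; G_2 = 1066−1 = 1065
step 2: 1065 = 4^(4 + 1) + 2·4^2 + 2·4 + 1; sub 5 for 4: 5^(5 + 1) + 2·5^2 + 2·5 + 1; = 15686; G_3 = 15686−1 = 15685
step 3: 15685 = 5^(5 + 1) + 2·5^2 + 2·5; sub 6 for 5: 6^(6 + 1) + 2·6^2 + 2·6; = 280020; G_4 = 280020−1 = 280019

12, 107, 1065, 15685, 280019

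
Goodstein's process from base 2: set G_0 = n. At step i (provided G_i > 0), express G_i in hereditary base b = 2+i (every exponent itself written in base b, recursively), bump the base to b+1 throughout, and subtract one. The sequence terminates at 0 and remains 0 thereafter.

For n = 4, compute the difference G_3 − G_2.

G_0=4  [base 2] 2^2  →[2↦3]→  3^3 = 27  −1 ⇒ G_1=26
G_1=26  [base 3] 2·3^2 + 2·3 + 2  →[3↦4]→  2·4^2 + 2·4 + 2 = 42  −1 ⇒ G_2=41
G_2=41  [base 4] 2·4^2 + 2·4 + 1  →[4↦5]→  2·5^2 + 2·5 + 1 = 61  −1 ⇒ G_3=60

19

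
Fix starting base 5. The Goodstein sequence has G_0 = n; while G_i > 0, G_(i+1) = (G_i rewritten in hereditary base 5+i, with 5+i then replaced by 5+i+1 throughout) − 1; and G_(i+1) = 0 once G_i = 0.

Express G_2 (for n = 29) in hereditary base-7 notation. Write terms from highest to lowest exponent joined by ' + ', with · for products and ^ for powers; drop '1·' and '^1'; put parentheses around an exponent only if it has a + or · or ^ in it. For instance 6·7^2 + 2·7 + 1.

[0] 29 ≡ 5^2 + 4 (base 5). Lift 6: 40. −1: 39.
[1] 39 ≡ 6^2 + 3 (base 6). Lift 7: 52. −1: 51.
[2] 51 ≡ 7^2 + 2 (base 7). Lift 8: 66. −1: 65.

7^2 + 2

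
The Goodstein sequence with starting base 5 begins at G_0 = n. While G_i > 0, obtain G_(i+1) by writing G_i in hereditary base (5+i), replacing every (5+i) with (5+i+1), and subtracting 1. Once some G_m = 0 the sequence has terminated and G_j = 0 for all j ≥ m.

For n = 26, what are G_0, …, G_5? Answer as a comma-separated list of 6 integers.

26, 36, 48, 53, 58, 63

G_0=26  [base 5] 5^2 + 1  →[5↦6]→  6^2 + 1 = 37  −1 ⇒ G_1=36
G_1=36  [base 6] 6^2  →[6↦7]→  7^2 = 49  −1 ⇒ G_2=48
G_2=48  [base 7] 6·7 + 6  →[7↦8]→  6·8 + 6 = 54  −1 ⇒ G_3=53
G_3=53  [base 8] 6·8 + 5  →[8↦9]→  6·9 + 5 = 59  −1 ⇒ G_4=58
G_4=58  [base 9] 6·9 + 4  →[9↦10]→  6·10 + 4 = 64  −1 ⇒ G_5=63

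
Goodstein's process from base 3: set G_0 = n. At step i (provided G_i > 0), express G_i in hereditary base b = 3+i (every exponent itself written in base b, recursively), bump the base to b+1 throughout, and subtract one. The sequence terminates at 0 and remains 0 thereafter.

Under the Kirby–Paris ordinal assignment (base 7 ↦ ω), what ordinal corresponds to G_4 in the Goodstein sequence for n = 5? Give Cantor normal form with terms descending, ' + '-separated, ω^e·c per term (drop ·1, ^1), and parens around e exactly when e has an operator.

4

(0) 5|_3 = 3 + 2 ↦ 4 + 2|_4 = 6 ⇒ 5
(1) 5|_4 = 4 + 1 ↦ 5 + 1|_5 = 6 ⇒ 5
(2) 5|_5 = 5 ↦ 6|_6 = 6 ⇒ 5
(3) 5|_6 = 5 ↦ 5|_7 = 5 ⇒ 4
(4) 4|_7 = 4 ↦ 4|_8 = 4 ⇒ 3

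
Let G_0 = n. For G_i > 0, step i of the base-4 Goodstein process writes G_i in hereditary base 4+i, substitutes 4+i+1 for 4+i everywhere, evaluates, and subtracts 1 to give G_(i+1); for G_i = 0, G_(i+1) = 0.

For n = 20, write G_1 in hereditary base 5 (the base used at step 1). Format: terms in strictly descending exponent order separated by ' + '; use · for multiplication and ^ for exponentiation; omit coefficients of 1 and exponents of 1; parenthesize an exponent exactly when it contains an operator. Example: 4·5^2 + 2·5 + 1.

5^2 + 4

(0) 20|_4 = 4^2 + 4 ↦ 5^2 + 5|_5 = 30 ⇒ 29
(1) 29|_5 = 5^2 + 4 ↦ 6^2 + 4|_6 = 40 ⇒ 39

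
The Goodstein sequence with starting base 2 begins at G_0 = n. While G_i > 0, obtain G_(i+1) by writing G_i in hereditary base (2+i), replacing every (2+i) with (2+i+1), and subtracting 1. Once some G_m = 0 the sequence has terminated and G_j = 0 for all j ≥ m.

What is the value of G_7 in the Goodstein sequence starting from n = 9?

(0) 9|_2 = 2^(2 + 1) + 1 ↦ 3^(3 + 1) + 1|_3 = 82 ⇒ 81
(1) 81|_3 = 3^(3 + 1) ↦ 4^(4 + 1)|_4 = 1024 ⇒ 1023
(2) 1023|_4 = 3·4^4 + 3·4^3 + 3·4^2 + 3·4 + 3 ↦ 3·5^5 + 3·5^3 + 3·5^2 + 3·5 + 3|_5 = 9843 ⇒ 9842
(3) 9842|_5 = 3·5^5 + 3·5^3 + 3·5^2 + 3·5 + 2 ↦ 3·6^6 + 3·6^3 + 3·6^2 + 3·6 + 2|_6 = 140744 ⇒ 140743
(4) 140743|_6 = 3·6^6 + 3·6^3 + 3·6^2 + 3·6 + 1 ↦ 3·7^7 + 3·7^3 + 3·7^2 + 3·7 + 1|_7 = 2471827 ⇒ 2471826
(5) 2471826|_7 = 3·7^7 + 3·7^3 + 3·7^2 + 3·7 ↦ 3·8^8 + 3·8^3 + 3·8^2 + 3·8|_8 = 50333400 ⇒ 50333399
(6) 50333399|_8 = 3·8^8 + 3·8^3 + 3·8^2 + 2·8 + 7 ↦ 3·9^9 + 3·9^3 + 3·9^2 + 2·9 + 7|_9 = 1162263922 ⇒ 1162263921
(7) 1162263921|_9 = 3·9^9 + 3·9^3 + 3·9^2 + 2·9 + 6 ↦ 3·10^10 + 3·10^3 + 3·10^2 + 2·10 + 6|_10 = 30000003326 ⇒ 30000003325

1162263921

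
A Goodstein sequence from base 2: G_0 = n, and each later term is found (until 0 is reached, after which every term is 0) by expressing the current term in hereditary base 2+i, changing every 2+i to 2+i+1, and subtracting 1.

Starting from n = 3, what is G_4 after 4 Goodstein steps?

G_0 = 3. HB_2(3) = 2 + 1. Bump = 4. G_1 = 3.
G_1 = 3. HB_3(3) = 3. Bump = 4. G_2 = 3.
G_2 = 3. HB_4(3) = 3. Bump = 3. G_3 = 2.
G_3 = 2. HB_5(2) = 2. Bump = 2. G_4 = 1.

1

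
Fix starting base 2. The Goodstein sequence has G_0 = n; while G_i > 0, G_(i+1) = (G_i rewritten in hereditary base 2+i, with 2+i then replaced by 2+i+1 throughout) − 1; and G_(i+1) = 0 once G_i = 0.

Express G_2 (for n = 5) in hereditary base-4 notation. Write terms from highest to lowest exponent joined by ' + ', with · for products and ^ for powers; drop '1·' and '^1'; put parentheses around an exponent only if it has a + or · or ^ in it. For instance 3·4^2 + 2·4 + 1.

G_0 = 5. HB_2(5) = 2^2 + 1. Bump = 28. G_1 = 27.
G_1 = 27. HB_3(27) = 3^3. Bump = 256. G_2 = 255.
G_2 = 255. HB_4(255) = 3·4^3 + 3·4^2 + 3·4 + 3. Bump = 468. G_3 = 467.

3·4^3 + 3·4^2 + 3·4 + 3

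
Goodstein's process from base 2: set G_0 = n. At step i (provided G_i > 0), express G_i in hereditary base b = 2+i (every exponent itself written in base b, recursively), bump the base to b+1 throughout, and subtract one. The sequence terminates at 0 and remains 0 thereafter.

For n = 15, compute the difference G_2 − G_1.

1172

(0) 15|_2 = 2^(2 + 1) + 2^2 + 2 + 1 ↦ 3^(3 + 1) + 3^3 + 3 + 1|_3 = 112 ⇒ 111
(1) 111|_3 = 3^(3 + 1) + 3^3 + 3 ↦ 4^(4 + 1) + 4^4 + 4|_4 = 1284 ⇒ 1283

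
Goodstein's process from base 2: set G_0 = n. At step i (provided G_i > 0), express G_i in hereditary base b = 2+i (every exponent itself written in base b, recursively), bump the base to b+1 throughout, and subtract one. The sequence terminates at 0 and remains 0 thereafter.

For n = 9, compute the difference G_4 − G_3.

G_0=9  [base 2] 2^(2 + 1) + 1  →[2↦3]→  3^(3 + 1) + 1 = 82  −1 ⇒ G_1=81
G_1=81  [base 3] 3^(3 + 1)  →[3↦4]→  4^(4 + 1) = 1024  −1 ⇒ G_2=1023
G_2=1023  [base 4] 3·4^4 + 3·4^3 + 3·4^2 + 3·4 + 3  →[4↦5]→  3·5^5 + 3·5^3 + 3·5^2 + 3·5 + 3 = 9843  −1 ⇒ G_3=9842
G_3=9842  [base 5] 3·5^5 + 3·5^3 + 3·5^2 + 3·5 + 2  →[5↦6]→  3·6^6 + 3·6^3 + 3·6^2 + 3·6 + 2 = 140744  −1 ⇒ G_4=140743

130901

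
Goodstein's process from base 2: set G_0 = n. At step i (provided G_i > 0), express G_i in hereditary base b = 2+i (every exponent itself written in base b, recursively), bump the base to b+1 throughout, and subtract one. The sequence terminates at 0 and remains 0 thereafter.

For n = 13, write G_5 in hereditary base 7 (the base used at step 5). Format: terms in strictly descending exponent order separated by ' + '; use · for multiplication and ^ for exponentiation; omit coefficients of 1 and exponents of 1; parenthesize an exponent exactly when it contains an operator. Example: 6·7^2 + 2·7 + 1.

base 2: 13 = 2^(2 + 1) + 2^2 + 1; at 3: 3^(3 + 1) + 3^3 + 1 = 109; next = 108
base 3: 108 = 3^(3 + 1) + 3^3; at 4: 4^(4 + 1) + 4^4 = 1280; next = 1279
base 4: 1279 = 4^(4 + 1) + 3·4^3 + 3·4^2 + 3·4 + 3; at 5: 5^(5 + 1) + 3·5^3 + 3·5^2 + 3·5 + 3 = 16093; next = 16092
base 5: 16092 = 5^(5 + 1) + 3·5^3 + 3·5^2 + 3·5 + 2; at 6: 6^(6 + 1) + 3·6^3 + 3·6^2 + 3·6 + 2 = 280712; next = 280711
base 6: 280711 = 6^(6 + 1) + 3·6^3 + 3·6^2 + 3·6 + 1; at 7: 7^(7 + 1) + 3·7^3 + 3·7^2 + 3·7 + 1 = 5765999; next = 5765998
base 7: 5765998 = 7^(7 + 1) + 3·7^3 + 3·7^2 + 3·7; at 8: 8^(8 + 1) + 3·8^3 + 3·8^2 + 3·8 = 134219480; next = 134219479

7^(7 + 1) + 3·7^3 + 3·7^2 + 3·7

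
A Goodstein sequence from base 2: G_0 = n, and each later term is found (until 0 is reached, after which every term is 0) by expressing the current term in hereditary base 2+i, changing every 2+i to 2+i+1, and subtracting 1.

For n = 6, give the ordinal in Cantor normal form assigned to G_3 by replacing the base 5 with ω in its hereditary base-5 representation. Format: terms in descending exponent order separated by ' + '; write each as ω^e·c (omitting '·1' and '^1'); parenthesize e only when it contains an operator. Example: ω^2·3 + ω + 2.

ω^ω

step 0: 6 = 2^2 + 2; sub 3 for 2: 3^3 + 3; = 30; G_1 = 30−1 = 29
step 1: 29 = 3^3 + 2; sub 4 for 3: 4^4 + 2; = 258; G_2 = 258−1 = 257
step 2: 257 = 4^4 + 1; sub 5 for 4: 5^5 + 1; = 3126; G_3 = 3126−1 = 3125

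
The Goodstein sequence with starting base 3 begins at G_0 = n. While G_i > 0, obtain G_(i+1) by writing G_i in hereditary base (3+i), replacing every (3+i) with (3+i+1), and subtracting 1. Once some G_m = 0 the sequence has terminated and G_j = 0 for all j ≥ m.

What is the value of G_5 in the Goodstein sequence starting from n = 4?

(0) 4|_3 = 3 + 1 ↦ 4 + 1|_4 = 5 ⇒ 4
(1) 4|_4 = 4 ↦ 5|_5 = 5 ⇒ 4
(2) 4|_5 = 4 ↦ 4|_6 = 4 ⇒ 3
(3) 3|_6 = 3 ↦ 3|_7 = 3 ⇒ 2
(4) 2|_7 = 2 ↦ 2|_8 = 2 ⇒ 1
(5) 1|_8 = 1 ↦ 1|_9 = 1 ⇒ 0

1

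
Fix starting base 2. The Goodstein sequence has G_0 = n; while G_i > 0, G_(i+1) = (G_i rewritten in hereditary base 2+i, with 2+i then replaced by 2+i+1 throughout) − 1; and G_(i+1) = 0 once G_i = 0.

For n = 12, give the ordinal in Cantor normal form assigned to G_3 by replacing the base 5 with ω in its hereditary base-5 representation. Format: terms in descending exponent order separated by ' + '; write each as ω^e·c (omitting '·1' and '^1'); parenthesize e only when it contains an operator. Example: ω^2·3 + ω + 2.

G_0 = 12. HB_2(12) = 2^(2 + 1) + 2^2. Bump = 108. G_1 = 107.
G_1 = 107. HB_3(107) = 3^(3 + 1) + 2·3^2 + 2·3 + 2. Bump = 1066. G_2 = 1065.
G_2 = 1065. HB_4(1065) = 4^(4 + 1) + 2·4^2 + 2·4 + 1. Bump = 15686. G_3 = 15685.

ω^(ω + 1) + ω^2·2 + ω·2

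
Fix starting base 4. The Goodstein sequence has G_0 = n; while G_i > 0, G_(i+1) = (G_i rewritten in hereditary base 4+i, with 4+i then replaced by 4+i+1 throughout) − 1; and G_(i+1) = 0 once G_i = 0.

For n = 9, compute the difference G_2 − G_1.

G_0 = 9. HB_4(9) = 2·4 + 1. Bump = 11. G_1 = 10.
G_1 = 10. HB_5(10) = 2·5. Bump = 12. G_2 = 11.

1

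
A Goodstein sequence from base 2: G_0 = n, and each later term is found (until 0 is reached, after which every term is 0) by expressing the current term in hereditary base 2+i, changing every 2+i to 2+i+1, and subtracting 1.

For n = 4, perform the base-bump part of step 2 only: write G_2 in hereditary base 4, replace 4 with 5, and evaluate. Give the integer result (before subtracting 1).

61

G_0 = 4. HB_2(4) = 2^2. Bump = 27. G_1 = 26.
G_1 = 26. HB_3(26) = 2·3^2 + 2·3 + 2. Bump = 42. G_2 = 41.
G_2 = 41. HB_4(41) = 2·4^2 + 2·4 + 1. Bump = 61. G_3 = 60.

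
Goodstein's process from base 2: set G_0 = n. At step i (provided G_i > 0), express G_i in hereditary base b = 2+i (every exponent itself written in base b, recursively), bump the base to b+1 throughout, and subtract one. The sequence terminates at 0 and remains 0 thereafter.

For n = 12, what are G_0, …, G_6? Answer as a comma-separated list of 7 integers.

12, 107, 1065, 15685, 280019, 5764910, 134217867

(0) 12|_2 = 2^(2 + 1) + 2^2 ↦ 3^(3 + 1) + 3^3|_3 = 108 ⇒ 107
(1) 107|_3 = 3^(3 + 1) + 2·3^2 + 2·3 + 2 ↦ 4^(4 + 1) + 2·4^2 + 2·4 + 2|_4 = 1066 ⇒ 1065
(2) 1065|_4 = 4^(4 + 1) + 2·4^2 + 2·4 + 1 ↦ 5^(5 + 1) + 2·5^2 + 2·5 + 1|_5 = 15686 ⇒ 15685
(3) 15685|_5 = 5^(5 + 1) + 2·5^2 + 2·5 ↦ 6^(6 + 1) + 2·6^2 + 2·6|_6 = 280020 ⇒ 280019
(4) 280019|_6 = 6^(6 + 1) + 2·6^2 + 6 + 5 ↦ 7^(7 + 1) + 2·7^2 + 7 + 5|_7 = 5764911 ⇒ 5764910
(5) 5764910|_7 = 7^(7 + 1) + 2·7^2 + 7 + 4 ↦ 8^(8 + 1) + 2·8^2 + 8 + 4|_8 = 134217868 ⇒ 134217867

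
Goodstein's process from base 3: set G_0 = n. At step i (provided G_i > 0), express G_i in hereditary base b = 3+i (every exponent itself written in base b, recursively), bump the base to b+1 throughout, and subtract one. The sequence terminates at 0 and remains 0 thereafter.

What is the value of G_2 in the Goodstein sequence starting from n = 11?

i=0: 11 = 3^2 + 2 (b=3); 3→4: 4^2 + 2 = 18; 18−1 = 17
i=1: 17 = 4^2 + 1 (b=4); 4→5: 5^2 + 1 = 26; 26−1 = 25
i=2: 25 = 5^2 (b=5); 5→6: 6^2 = 36; 36−1 = 35

25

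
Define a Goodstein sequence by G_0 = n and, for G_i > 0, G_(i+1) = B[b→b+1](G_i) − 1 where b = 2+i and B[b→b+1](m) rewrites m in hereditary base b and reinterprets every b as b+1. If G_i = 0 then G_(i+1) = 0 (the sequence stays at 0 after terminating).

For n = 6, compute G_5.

(0) 6|_2 = 2^2 + 2 ↦ 3^3 + 3|_3 = 30 ⇒ 29
(1) 29|_3 = 3^3 + 2 ↦ 4^4 + 2|_4 = 258 ⇒ 257
(2) 257|_4 = 4^4 + 1 ↦ 5^5 + 1|_5 = 3126 ⇒ 3125
(3) 3125|_5 = 5^5 ↦ 6^6|_6 = 46656 ⇒ 46655
(4) 46655|_6 = 5·6^5 + 5·6^4 + 5·6^3 + 5·6^2 + 5·6 + 5 ↦ 5·7^5 + 5·7^4 + 5·7^3 + 5·7^2 + 5·7 + 5|_7 = 98040 ⇒ 98039
(5) 98039|_7 = 5·7^5 + 5·7^4 + 5·7^3 + 5·7^2 + 5·7 + 4 ↦ 5·8^5 + 5·8^4 + 5·8^3 + 5·8^2 + 5·8 + 4|_8 = 187244 ⇒ 187243

98039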